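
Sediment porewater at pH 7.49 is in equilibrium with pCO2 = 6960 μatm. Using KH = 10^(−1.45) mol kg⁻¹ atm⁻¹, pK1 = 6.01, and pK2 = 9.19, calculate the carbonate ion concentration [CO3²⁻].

[CO2*] = KH · pCO2 = 10^(−1.45) × 6960×10^-6 = 2.470×10^-4 mol/kg
α₀ = 1/(1 + K1/[H⁺] + K1K2/[H⁺]²) = 1/(1 + 10^+1.48 + 10^-0.22) = 0.03144
DIC = [CO2*]/α₀ = 2.470×10^-4 / 0.03144 = 7.854 mmol/kg
[CO3²⁻] = α₂·DIC; α₂ = 0.01895, so [CO3²⁻] = 0.01895 × 7.854 = 0.149 mmol/kg

[CO3²⁻] = 0.149 mmol/kg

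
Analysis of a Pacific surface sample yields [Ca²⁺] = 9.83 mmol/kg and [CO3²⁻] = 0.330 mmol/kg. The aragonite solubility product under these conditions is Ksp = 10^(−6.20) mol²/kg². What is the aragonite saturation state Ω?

Ω = 5.14

Ksp = 10^(−6.20) = 6.310×10^-7
Ω = [Ca²⁺][CO3²⁻]/Ksp = (9.83×10^-3)(0.330×10^-3) / 6.310×10^-7 = 5.14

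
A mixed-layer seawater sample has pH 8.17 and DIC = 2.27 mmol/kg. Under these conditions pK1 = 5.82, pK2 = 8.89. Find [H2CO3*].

α₀ = 1 / (1 + K1/[H⁺] + K1K2/[H⁺]²) = 1 / (1 + 10^+2.35 + 10^+1.63)
   = 1 / (1 + 223.87 + 42.658) = 1/267.53 = 0.003738
[CO2*] = α₀ × DIC = 0.003738 × 2.27 = 0.00849 mmol/kg = 8.49 μmol/kg

[CO2*] = 8.49 μmol/kg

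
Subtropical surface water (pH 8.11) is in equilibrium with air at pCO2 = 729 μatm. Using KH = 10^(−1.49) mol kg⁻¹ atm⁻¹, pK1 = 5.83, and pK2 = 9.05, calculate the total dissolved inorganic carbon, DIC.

DIC = 5.03 mmol/kg

[CO2*] = KH · pCO2 = 10^(−1.49) × 729×10^-6 = 2.359×10^-5 mol/kg
α₀ = 1/(1 + K1/[H⁺] + K1K2/[H⁺]²) = 1/(1 + 10^+2.28 + 10^+1.34) = 0.004686
DIC = [CO2*]/α₀ = 2.359×10^-5 / 0.004686 = 5.03 mmol/kg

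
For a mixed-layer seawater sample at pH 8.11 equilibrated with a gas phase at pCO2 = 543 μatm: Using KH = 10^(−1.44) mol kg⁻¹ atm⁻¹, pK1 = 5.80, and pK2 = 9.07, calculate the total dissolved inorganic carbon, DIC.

DIC = 4.49 mmol/kg

[CO2*] = KH · pCO2 = 10^(−1.44) × 543×10^-6 = 1.972×10^-5 mol/kg
α₀ = 1/(1 + K1/[H⁺] + K1K2/[H⁺]²) = 1/(1 + 10^+2.31 + 10^+1.35) = 0.004394
DIC = [CO2*]/α₀ = 1.972×10^-5 / 0.004394 = 4.49 mmol/kg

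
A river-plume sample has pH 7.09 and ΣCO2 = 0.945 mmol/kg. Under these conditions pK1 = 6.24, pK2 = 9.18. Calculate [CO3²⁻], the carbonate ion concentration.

α₂ = 1 / (1 + [H⁺]/K2 + [H⁺]²/(K1K2)) = 1 / (1 + 10^+2.09 + 10^+1.24)
   = 1 / (1 + 123.03 + 17.378) = 1/141.40 = 0.007072
[CO3²⁻] = α₂ × DIC = 0.007072 × 0.945 = 0.00668 mmol/kg = 6.68 μmol/kg

[CO3²⁻] = 6.68 μmol/kg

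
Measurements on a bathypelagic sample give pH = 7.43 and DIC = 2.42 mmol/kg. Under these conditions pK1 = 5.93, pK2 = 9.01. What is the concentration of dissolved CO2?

α₀ = 1 / (1 + K1/[H⁺] + K1K2/[H⁺]²) = 1 / (1 + 10^+1.50 + 10^-0.08)
   = 1 / (1 + 31.623 + 0.83176) = 1/33.455 = 0.02989
[CO2*] = α₀ × DIC = 0.02989 × 2.42 = 0.0723 mmol/kg

[CO2*] = 0.0723 mmol/kg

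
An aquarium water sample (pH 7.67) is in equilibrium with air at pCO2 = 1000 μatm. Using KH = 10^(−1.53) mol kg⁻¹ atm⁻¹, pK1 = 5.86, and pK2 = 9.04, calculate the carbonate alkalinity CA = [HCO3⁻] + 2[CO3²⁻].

[CO2*] = KH · pCO2 = 10^(−1.53) × 1000×10^-6 = 2.951×10^-5 mol/kg
α₀ = 1/(1 + K1/[H⁺] + K1K2/[H⁺]²) = 1/(1 + 10^+1.81 + 10^+0.44) = 0.01464
DIC = [CO2*]/α₀ = 2.951×10^-5 / 0.01464 = 2.016 mmol/kg
CA = (α₁ + 2α₂)·DIC = (0.9450 + 2×0.04031) × 2.016 = 2.07 mmol/kg

CA = 2.07 mmol/kg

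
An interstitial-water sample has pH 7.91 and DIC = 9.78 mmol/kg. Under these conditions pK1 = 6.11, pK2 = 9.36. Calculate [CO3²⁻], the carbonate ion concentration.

[CO3²⁻] = 0.330 mmol/kg

α₂ = 1 / (1 + [H⁺]/K2 + [H⁺]²/(K1K2)) = 1 / (1 + 10^+1.45 + 10^-0.35)
   = 1 / (1 + 28.184 + 0.44668) = 1/29.631 = 0.03375
[CO3²⁻] = α₂ × DIC = 0.03375 × 9.78 = 0.330 mmol/kg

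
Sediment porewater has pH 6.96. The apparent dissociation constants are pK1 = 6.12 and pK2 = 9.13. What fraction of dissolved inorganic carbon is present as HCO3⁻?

α₁ = 0.869

α₁ = 1 / (1 + [H⁺]/K1 + K2/[H⁺]) = 1 / (1 + 10^-0.84 + 10^-2.17)
   = 1 / (1 + 0.14454 + 0.0067608) = 1/1.1513 = 0.8686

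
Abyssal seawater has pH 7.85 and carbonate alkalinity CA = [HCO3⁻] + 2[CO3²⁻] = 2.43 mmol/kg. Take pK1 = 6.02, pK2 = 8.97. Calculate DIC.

DIC = 2.30 mmol/kg

CA = [HCO3⁻] + 2[CO3²⁻] = (α₁ + 2α₂)·DIC
At pH 7.85: [H⁺]/K1 = 10^-1.83 = 0.014791, K2/[H⁺] = 10^-1.12 = 0.075858
α₁ = 1/(1 + 0.014791 + 0.075858) = 1/1.0906 = 0.9169; α₂ = α₁·K2/[H⁺] = 0.06955
α₁ + 2α₂ = 1.0560
DIC = CA / (α₁ + 2α₂) = 2.43 / 1.0560 = 2.30 mmol/kg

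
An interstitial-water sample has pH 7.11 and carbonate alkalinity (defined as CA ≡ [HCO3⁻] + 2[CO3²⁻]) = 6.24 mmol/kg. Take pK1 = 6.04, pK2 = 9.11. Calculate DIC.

DIC = 6.70 mmol/kg

CA = [HCO3⁻] + 2[CO3²⁻] = (α₁ + 2α₂)·DIC
At pH 7.11: [H⁺]/K1 = 10^-1.07 = 0.085114, K2/[H⁺] = 10^-2.00 = 0.010000
α₁ = 1/(1 + 0.085114 + 0.010000) = 1/1.0951 = 0.9131; α₂ = α₁·K2/[H⁺] = 0.009131
α₁ + 2α₂ = 0.9314
DIC = CA / (α₁ + 2α₂) = 6.24 / 0.9314 = 6.70 mmol/kg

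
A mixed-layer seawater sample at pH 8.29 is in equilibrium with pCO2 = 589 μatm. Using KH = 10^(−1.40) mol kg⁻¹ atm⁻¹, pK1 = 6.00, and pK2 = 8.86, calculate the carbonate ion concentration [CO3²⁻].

[CO2*] = KH · pCO2 = 10^(−1.40) × 589×10^-6 = 2.345×10^-5 mol/kg
α₀ = 1/(1 + K1/[H⁺] + K1K2/[H⁺]²) = 1/(1 + 10^+2.29 + 10^+1.72) = 0.004025
DIC = [CO2*]/α₀ = 2.345×10^-5 / 0.004025 = 5.826 mmol/kg
[CO3²⁻] = α₂·DIC; α₂ = 0.2112, so [CO3²⁻] = 0.2112 × 5.826 = 1.23 mmol/kg

[CO3²⁻] = 1.23 mmol/kg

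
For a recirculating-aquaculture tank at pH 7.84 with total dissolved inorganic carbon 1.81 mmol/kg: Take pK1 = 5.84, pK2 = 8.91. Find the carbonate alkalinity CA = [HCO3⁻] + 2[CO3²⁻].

CA = 1.93 mmol/kg

CA = [HCO3⁻] + 2[CO3²⁻] = (α₁ + 2α₂)·DIC
At pH 7.84: [H⁺]/K1 = 10^-2.00 = 0.010000, K2/[H⁺] = 10^-1.07 = 0.085114
α₁ = 1/(1 + 0.010000 + 0.085114) = 1/1.0951 = 0.9131; α₂ = α₁·K2/[H⁺] = 0.07772
α₁ + 2α₂ = 1.0686
CA = 1.0686 × 1.81 = 1.93 mmol/kg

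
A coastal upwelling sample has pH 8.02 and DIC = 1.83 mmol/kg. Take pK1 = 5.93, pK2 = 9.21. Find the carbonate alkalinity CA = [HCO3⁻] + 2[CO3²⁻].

CA = 1.93 mmol/kg

CA = [HCO3⁻] + 2[CO3²⁻] = (α₁ + 2α₂)·DIC
At pH 8.02: [H⁺]/K1 = 10^-2.09 = 0.0081283, K2/[H⁺] = 10^-1.19 = 0.064565
α₁ = 1/(1 + 0.0081283 + 0.064565) = 1/1.0727 = 0.9322; α₂ = α₁·K2/[H⁺] = 0.06019
α₁ + 2α₂ = 1.0526
CA = 1.0526 × 1.83 = 1.93 mmol/kg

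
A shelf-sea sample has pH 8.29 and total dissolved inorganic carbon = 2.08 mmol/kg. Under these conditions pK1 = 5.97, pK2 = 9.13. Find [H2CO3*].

[CO2*] = 8.66 μmol/kg

α₀ = 1 / (1 + K1/[H⁺] + K1K2/[H⁺]²) = 1 / (1 + 10^+2.32 + 10^+1.48)
   = 1 / (1 + 208.93 + 30.200) = 1/240.13 = 0.004164
[CO2*] = α₀ × DIC = 0.004164 × 2.08 = 0.00866 mmol/kg = 8.66 μmol/kg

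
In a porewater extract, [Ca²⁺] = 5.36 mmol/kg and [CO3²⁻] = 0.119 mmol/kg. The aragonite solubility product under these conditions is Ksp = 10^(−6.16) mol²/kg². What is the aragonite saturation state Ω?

Ksp = 10^(−6.16) = 6.918×10^-7
Ω = [Ca²⁺][CO3²⁻]/Ksp = (5.36×10^-3)(0.119×10^-3) / 6.918×10^-7 = 0.922

Ω = 0.922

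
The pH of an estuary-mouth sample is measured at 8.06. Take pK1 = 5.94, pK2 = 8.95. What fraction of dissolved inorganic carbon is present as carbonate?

α₂ = 0.113

α₂ = 1 / (1 + [H⁺]/K2 + [H⁺]²/(K1K2)) = 1 / (1 + 10^+0.89 + 10^-1.23)
   = 1 / (1 + 7.7625 + 0.058884) = 1/8.8214 = 0.1134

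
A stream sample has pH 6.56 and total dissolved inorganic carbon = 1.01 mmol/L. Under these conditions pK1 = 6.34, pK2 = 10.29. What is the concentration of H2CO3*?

α₀ = 1 / (1 + K1/[H⁺] + K1K2/[H⁺]²) = 1 / (1 + 10^+0.22 + 10^-3.51)
   = 1 / (1 + 1.6596 + 0.00030903) = 1/2.6599 = 0.3760
[CO2*] = α₀ × DIC = 0.3760 × 1.01 = 0.380 mmol/L

[CO2*] = 0.380 mmol/L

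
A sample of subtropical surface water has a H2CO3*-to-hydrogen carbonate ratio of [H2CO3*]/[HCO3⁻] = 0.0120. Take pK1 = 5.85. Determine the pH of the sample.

From K1 = [H⁺][HCO3⁻]/[H2CO3*]:  pH = pK1 − log₁₀([H2CO3*]/[HCO3⁻])
log₁₀(0.0120) = -1.921
pH = 5.85 − (-1.921) = 7.77

pH = 7.77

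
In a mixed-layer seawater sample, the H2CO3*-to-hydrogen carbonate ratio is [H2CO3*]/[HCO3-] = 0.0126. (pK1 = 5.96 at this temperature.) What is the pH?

pH = 7.86

From K1 = [H⁺][HCO3-]/[H2CO3*]:  pH = pK1 − log₁₀([H2CO3*]/[HCO3-])
log₁₀(0.0126) = -1.900
pH = 5.96 − (-1.900) = 7.86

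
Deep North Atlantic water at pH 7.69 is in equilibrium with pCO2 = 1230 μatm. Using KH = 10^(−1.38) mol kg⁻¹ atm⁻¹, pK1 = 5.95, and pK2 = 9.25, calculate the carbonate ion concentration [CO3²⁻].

[CO3²⁻] = 0.0776 mmol/kg

[CO2*] = KH · pCO2 = 10^(−1.38) × 1230×10^-6 = 5.127×10^-5 mol/kg
α₀ = 1/(1 + K1/[H⁺] + K1K2/[H⁺]²) = 1/(1 + 10^+1.74 + 10^+0.18) = 0.01740
DIC = [CO2*]/α₀ = 5.127×10^-5 / 0.01740 = 2.947 mmol/kg
[CO3²⁻] = α₂·DIC; α₂ = 0.02634, so [CO3²⁻] = 0.02634 × 2.947 = 0.0776 mmol/kg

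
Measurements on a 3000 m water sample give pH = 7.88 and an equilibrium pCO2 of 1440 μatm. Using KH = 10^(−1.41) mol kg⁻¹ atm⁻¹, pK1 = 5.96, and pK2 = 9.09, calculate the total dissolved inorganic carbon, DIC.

[CO2*] = KH · pCO2 = 10^(−1.41) × 1440×10^-6 = 5.602×10^-5 mol/kg
α₀ = 1/(1 + K1/[H⁺] + K1K2/[H⁺]²) = 1/(1 + 10^+1.92 + 10^+0.71) = 0.01120
DIC = [CO2*]/α₀ = 5.602×10^-5 / 0.01120 = 5.00 mmol/kg

DIC = 5.00 mmol/kg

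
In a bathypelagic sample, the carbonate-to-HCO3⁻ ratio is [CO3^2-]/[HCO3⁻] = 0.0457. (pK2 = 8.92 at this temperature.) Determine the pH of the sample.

From K2 = [H⁺][CO3^2-]/[HCO3⁻]:  pH = pK2 + log₁₀([CO3^2-]/[HCO3⁻])
log₁₀(0.0457) = -1.340
pH = 8.92 + (-1.340) = 7.58

pH = 7.58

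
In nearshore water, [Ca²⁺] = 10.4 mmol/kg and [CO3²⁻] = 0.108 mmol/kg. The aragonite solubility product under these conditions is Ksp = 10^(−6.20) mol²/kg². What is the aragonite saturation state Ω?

Ksp = 10^(−6.20) = 6.310×10^-7
Ω = [Ca²⁺][CO3²⁻]/Ksp = (10.4×10^-3)(0.108×10^-3) / 6.310×10^-7 = 1.78

Ω = 1.78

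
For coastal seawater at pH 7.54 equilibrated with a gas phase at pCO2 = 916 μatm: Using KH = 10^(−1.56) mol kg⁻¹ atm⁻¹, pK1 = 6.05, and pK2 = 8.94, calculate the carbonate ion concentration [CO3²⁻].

[CO3²⁻] = 0.0310 mmol/kg

[CO2*] = KH · pCO2 = 10^(−1.56) × 916×10^-6 = 2.523×10^-5 mol/kg
α₀ = 1/(1 + K1/[H⁺] + K1K2/[H⁺]²) = 1/(1 + 10^+1.49 + 10^+0.09) = 0.03018
DIC = [CO2*]/α₀ = 2.523×10^-5 / 0.03018 = 0.8359 mmol/kg
[CO3²⁻] = α₂·DIC; α₂ = 0.03713, so [CO3²⁻] = 0.03713 × 0.8359 = 0.0310 mmol/kg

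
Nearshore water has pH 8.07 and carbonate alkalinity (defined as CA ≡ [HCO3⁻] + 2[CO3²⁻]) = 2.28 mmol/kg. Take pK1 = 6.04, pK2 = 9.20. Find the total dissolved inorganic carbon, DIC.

DIC = 2.15 mmol/kg

CA = [HCO3⁻] + 2[CO3²⁻] = (α₁ + 2α₂)·DIC
At pH 8.07: [H⁺]/K1 = 10^-2.03 = 0.0093325, K2/[H⁺] = 10^-1.13 = 0.074131
α₁ = 1/(1 + 0.0093325 + 0.074131) = 1/1.0835 = 0.9230; α₂ = α₁·K2/[H⁺] = 0.06842
α₁ + 2α₂ = 1.0598
DIC = CA / (α₁ + 2α₂) = 2.28 / 1.0598 = 2.15 mmol/kg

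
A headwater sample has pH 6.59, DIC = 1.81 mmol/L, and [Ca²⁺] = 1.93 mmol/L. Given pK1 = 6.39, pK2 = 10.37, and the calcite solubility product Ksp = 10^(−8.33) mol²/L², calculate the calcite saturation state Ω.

Ω = 0.0760

α₂ = 1 / (1 + [H⁺]/K2 + [H⁺]²/(K1K2)) = 1 / (1 + 10^+3.78 + 10^+3.58)
   = 1 / (1 + 6025.6 + 3801.9) = 1/9828.5 = 0.0001017
[CO3²⁻] = α₂ × DIC = 0.0001017 × 1.81 = 0.0001842 mmol/L = 0.1842 μmol/L
Ksp = 10^(−8.33) = 4.677×10^-9
Ω = [Ca²⁺][CO3²⁻]/Ksp = (1.93×10^-3)(1.842×10^-7) / 4.677×10^-9 = 0.0760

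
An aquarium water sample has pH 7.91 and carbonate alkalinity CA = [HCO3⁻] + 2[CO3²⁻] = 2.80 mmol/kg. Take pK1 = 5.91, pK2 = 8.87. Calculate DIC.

CA = [HCO3⁻] + 2[CO3²⁻] = (α₁ + 2α₂)·DIC
At pH 7.91: [H⁺]/K1 = 10^-2.00 = 0.010000, K2/[H⁺] = 10^-0.96 = 0.10965
α₁ = 1/(1 + 0.010000 + 0.10965) = 1/1.1196 = 0.8931; α₂ = α₁·K2/[H⁺] = 0.09793
α₁ + 2α₂ = 1.0890
DIC = CA / (α₁ + 2α₂) = 2.80 / 1.0890 = 2.57 mmol/kg

DIC = 2.57 mmol/kg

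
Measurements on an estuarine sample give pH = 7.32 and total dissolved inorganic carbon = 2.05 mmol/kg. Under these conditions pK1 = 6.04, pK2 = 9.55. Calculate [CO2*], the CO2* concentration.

[CO2*] = 0.102 mmol/kg

α₀ = 1 / (1 + K1/[H⁺] + K1K2/[H⁺]²) = 1 / (1 + 10^+1.28 + 10^-0.95)
   = 1 / (1 + 19.055 + 0.11220) = 1/20.167 = 0.04959
[CO2*] = α₀ × DIC = 0.04959 × 2.05 = 0.102 mmol/kg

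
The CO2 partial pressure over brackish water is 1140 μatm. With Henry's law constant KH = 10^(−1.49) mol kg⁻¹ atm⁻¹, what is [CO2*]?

KH = 10^(−1.49) = 3.236×10^-2 mol kg⁻¹ atm⁻¹
[CO2*] = KH · pCO2 = 3.236×10^-2 × 1140×10^-6 atm = 3.69×10^-5 mol/kg

[CO2*] = 36.9 μmol/kg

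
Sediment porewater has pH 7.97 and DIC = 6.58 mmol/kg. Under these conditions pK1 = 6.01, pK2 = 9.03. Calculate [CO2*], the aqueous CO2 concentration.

[CO2*] = 0.0657 mmol/kg

α₀ = 1 / (1 + K1/[H⁺] + K1K2/[H⁺]²) = 1 / (1 + 10^+1.96 + 10^+0.90)
   = 1 / (1 + 91.201 + 7.9433) = 1/100.14 = 0.009986
[CO2*] = α₀ × DIC = 0.009986 × 6.58 = 0.0657 mmol/kg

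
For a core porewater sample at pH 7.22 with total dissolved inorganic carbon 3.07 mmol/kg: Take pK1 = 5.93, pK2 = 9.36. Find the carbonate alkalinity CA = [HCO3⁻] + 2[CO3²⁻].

CA = 2.94 mmol/kg

CA = [HCO3⁻] + 2[CO3²⁻] = (α₁ + 2α₂)·DIC
At pH 7.22: [H⁺]/K1 = 10^-1.29 = 0.051286, K2/[H⁺] = 10^-2.14 = 0.0072444
α₁ = 1/(1 + 0.051286 + 0.0072444) = 1/1.0585 = 0.9447; α₂ = α₁·K2/[H⁺] = 0.006844
α₁ + 2α₂ = 0.9584
CA = 0.9584 × 3.07 = 2.94 mmol/kg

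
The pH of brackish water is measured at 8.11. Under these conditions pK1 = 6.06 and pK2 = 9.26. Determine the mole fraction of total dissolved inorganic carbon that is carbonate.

α₂ = 0.0656

α₂ = 1 / (1 + [H⁺]/K2 + [H⁺]²/(K1K2)) = 1 / (1 + 10^+1.15 + 10^-0.90)
   = 1 / (1 + 14.125 + 0.12589) = 1/15.251 = 0.06557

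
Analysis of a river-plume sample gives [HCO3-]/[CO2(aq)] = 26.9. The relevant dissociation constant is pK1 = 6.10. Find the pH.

From K1 = [H⁺][HCO3-]/[CO2(aq)]:  pH = pK1 + log₁₀([HCO3-]/[CO2(aq)])
log₁₀(26.9) = +1.430
pH = 6.10 + (+1.430) = 7.53

pH = 7.53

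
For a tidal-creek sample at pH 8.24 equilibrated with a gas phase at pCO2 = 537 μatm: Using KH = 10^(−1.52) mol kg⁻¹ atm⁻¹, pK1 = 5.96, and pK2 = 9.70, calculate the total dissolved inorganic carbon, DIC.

DIC = 3.21 mmol/kg

[CO2*] = KH · pCO2 = 10^(−1.52) × 537×10^-6 = 1.622×10^-5 mol/kg
α₀ = 1/(1 + K1/[H⁺] + K1K2/[H⁺]²) = 1/(1 + 10^+2.28 + 10^+0.82) = 0.005047
DIC = [CO2*]/α₀ = 1.622×10^-5 / 0.005047 = 3.21 mmol/kg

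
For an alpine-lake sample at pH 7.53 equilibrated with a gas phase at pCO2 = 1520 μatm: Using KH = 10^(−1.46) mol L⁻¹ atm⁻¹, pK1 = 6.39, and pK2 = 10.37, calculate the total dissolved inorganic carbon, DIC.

DIC = 0.781 mmol/L

[CO2*] = KH · pCO2 = 10^(−1.46) × 1520×10^-6 = 5.270×10^-5 mol/L
α₀ = 1/(1 + K1/[H⁺] + K1K2/[H⁺]²) = 1/(1 + 10^+1.14 + 10^-1.70) = 0.06746
DIC = [CO2*]/α₀ = 5.270×10^-5 / 0.06746 = 0.781 mmol/L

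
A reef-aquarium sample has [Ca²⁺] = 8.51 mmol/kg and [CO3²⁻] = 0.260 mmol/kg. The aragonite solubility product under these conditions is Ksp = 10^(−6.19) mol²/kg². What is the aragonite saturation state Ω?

Ksp = 10^(−6.19) = 6.457×10^-7
Ω = [Ca²⁺][CO3²⁻]/Ksp = (8.51×10^-3)(0.260×10^-3) / 6.457×10^-7 = 3.43

Ω = 3.43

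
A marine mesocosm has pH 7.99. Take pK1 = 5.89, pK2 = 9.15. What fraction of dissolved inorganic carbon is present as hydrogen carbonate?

α₁ = 0.928

α₁ = 1 / (1 + [H⁺]/K1 + K2/[H⁺]) = 1 / (1 + 10^-2.10 + 10^-1.16)
   = 1 / (1 + 0.0079433 + 0.069183) = 1/1.0771 = 0.9284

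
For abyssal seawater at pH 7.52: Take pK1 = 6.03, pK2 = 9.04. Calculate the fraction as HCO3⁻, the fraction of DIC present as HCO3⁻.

α₁ = 0.941

α₁ = 1 / (1 + [H⁺]/K1 + K2/[H⁺]) = 1 / (1 + 10^-1.49 + 10^-1.52)
   = 1 / (1 + 0.032359 + 0.030200) = 1/1.0626 = 0.9411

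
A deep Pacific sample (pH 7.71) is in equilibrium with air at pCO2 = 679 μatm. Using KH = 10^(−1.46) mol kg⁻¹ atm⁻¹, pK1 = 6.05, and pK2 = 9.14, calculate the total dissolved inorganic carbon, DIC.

DIC = 1.14 mmol/kg

[CO2*] = KH · pCO2 = 10^(−1.46) × 679×10^-6 = 2.354×10^-5 mol/kg
α₀ = 1/(1 + K1/[H⁺] + K1K2/[H⁺]²) = 1/(1 + 10^+1.66 + 10^+0.23) = 0.02066
DIC = [CO2*]/α₀ = 2.354×10^-5 / 0.02066 = 1.14 mmol/kg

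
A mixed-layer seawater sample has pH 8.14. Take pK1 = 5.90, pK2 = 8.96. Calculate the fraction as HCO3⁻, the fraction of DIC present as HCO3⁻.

α₁ = 1 / (1 + [H⁺]/K1 + K2/[H⁺]) = 1 / (1 + 10^-2.24 + 10^-0.82)
   = 1 / (1 + 0.0057544 + 0.15136) = 1/1.1571 = 0.8642

α₁ = 0.864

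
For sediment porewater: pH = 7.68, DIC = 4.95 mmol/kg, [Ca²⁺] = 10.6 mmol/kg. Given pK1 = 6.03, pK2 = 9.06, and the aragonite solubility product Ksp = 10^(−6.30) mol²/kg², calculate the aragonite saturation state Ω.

α₂ = 1 / (1 + [H⁺]/K2 + [H⁺]²/(K1K2)) = 1 / (1 + 10^+1.38 + 10^-0.27)
   = 1 / (1 + 23.988 + 0.53703) = 1/25.525 = 0.03918
[CO3²⁻] = α₂ × DIC = 0.03918 × 4.95 = 0.1939 mmol/kg
Ksp = 10^(−6.30) = 5.012×10^-7
Ω = [Ca²⁺][CO3²⁻]/Ksp = (10.6×10^-3)(1.939×10^-4) / 5.012×10^-7 = 4.10

Ω = 4.10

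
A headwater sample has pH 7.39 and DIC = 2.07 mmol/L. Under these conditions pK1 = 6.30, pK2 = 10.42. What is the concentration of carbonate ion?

α₂ = 1 / (1 + [H⁺]/K2 + [H⁺]²/(K1K2)) = 1 / (1 + 10^+3.03 + 10^+1.94)
   = 1 / (1 + 1071.5 + 87.096) = 1/1159.6 = 0.0008624
[CO3²⁻] = α₂ × DIC = 0.0008624 × 2.07 = 0.00179 mmol/L = 1.79 μmol/L

[CO3²⁻] = 1.79 μmol/L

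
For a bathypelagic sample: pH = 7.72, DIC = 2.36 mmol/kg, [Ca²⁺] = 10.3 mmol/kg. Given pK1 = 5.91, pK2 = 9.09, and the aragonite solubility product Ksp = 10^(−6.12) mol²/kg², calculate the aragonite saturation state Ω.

Ω = 1.29

α₂ = 1 / (1 + [H⁺]/K2 + [H⁺]²/(K1K2)) = 1 / (1 + 10^+1.37 + 10^-0.44)
   = 1 / (1 + 23.442 + 0.36308) = 1/24.805 = 0.04031
[CO3²⁻] = α₂ × DIC = 0.04031 × 2.36 = 0.09514 mmol/kg
Ksp = 10^(−6.12) = 7.586×10^-7
Ω = [Ca²⁺][CO3²⁻]/Ksp = (10.3×10^-3)(9.514×10^-5) / 7.586×10^-7 = 1.29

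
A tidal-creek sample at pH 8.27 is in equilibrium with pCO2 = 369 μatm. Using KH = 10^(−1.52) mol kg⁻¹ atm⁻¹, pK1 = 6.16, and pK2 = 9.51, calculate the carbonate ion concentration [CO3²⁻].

[CO2*] = KH · pCO2 = 10^(−1.52) × 369×10^-6 = 1.114×10^-5 mol/kg
α₀ = 1/(1 + K1/[H⁺] + K1K2/[H⁺]²) = 1/(1 + 10^+2.11 + 10^+0.87) = 0.007287
DIC = [CO2*]/α₀ = 1.114×10^-5 / 0.007287 = 1.529 mmol/kg
[CO3²⁻] = α₂·DIC; α₂ = 0.05402, so [CO3²⁻] = 0.05402 × 1.529 = 0.0826 mmol/kg

[CO3²⁻] = 0.0826 mmol/kg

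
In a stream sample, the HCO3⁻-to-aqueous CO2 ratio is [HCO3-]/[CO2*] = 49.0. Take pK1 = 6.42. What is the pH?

From K1 = [H⁺][HCO3-]/[CO2*]:  pH = pK1 + log₁₀([HCO3-]/[CO2*])
log₁₀(49.0) = +1.690
pH = 6.42 + (+1.690) = 8.11

pH = 8.11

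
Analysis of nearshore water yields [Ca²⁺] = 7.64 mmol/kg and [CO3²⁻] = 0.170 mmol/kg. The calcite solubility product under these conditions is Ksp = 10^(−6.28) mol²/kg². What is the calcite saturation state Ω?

Ω = 2.47

Ksp = 10^(−6.28) = 5.248×10^-7
Ω = [Ca²⁺][CO3²⁻]/Ksp = (7.64×10^-3)(0.170×10^-3) / 5.248×10^-7 = 2.47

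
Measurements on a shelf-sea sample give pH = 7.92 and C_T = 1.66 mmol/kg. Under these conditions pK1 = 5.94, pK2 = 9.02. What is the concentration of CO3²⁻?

α₂ = 1 / (1 + [H⁺]/K2 + [H⁺]²/(K1K2)) = 1 / (1 + 10^+1.10 + 10^-0.88)
   = 1 / (1 + 12.589 + 0.13183) = 1/13.721 = 0.07288
[CO3²⁻] = α₂ × DIC = 0.07288 × 1.66 = 0.121 mmol/kg

[CO3²⁻] = 0.121 mmol/kg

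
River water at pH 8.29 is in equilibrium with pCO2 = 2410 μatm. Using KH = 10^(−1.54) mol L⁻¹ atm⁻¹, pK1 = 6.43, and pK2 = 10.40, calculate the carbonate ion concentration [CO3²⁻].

[CO2*] = KH · pCO2 = 10^(−1.54) × 2410×10^-6 = 6.951×10^-5 mol/L
α₀ = 1/(1 + K1/[H⁺] + K1K2/[H⁺]²) = 1/(1 + 10^+1.86 + 10^-0.25) = 0.01351
DIC = [CO2*]/α₀ = 6.951×10^-5 / 0.01351 = 5.144 mmol/L
[CO3²⁻] = α₂·DIC; α₂ = 0.007599, so [CO3²⁻] = 0.007599 × 5.144 = 0.0391 mmol/L

[CO3²⁻] = 0.0391 mmol/L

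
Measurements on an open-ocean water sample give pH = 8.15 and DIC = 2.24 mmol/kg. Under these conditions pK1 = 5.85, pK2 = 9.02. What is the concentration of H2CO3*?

[CO2*] = 9.85 μmol/kg

α₀ = 1 / (1 + K1/[H⁺] + K1K2/[H⁺]²) = 1 / (1 + 10^+2.30 + 10^+1.43)
   = 1 / (1 + 199.53 + 26.915) = 1/227.44 = 0.004397
[CO2*] = α₀ × DIC = 0.004397 × 2.24 = 0.00985 mmol/kg = 9.85 μmol/kg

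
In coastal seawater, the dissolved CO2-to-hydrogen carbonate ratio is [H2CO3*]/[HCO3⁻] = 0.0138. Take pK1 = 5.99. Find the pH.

pH = 7.85

From K1 = [H⁺][HCO3⁻]/[H2CO3*]:  pH = pK1 − log₁₀([H2CO3*]/[HCO3⁻])
log₁₀(0.0138) = -1.860
pH = 5.99 − (-1.860) = 7.85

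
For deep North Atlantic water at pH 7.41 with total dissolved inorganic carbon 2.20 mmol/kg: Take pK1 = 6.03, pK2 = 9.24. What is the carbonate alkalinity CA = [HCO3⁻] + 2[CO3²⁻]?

CA = 2.14 mmol/kg

CA = [HCO3⁻] + 2[CO3²⁻] = (α₁ + 2α₂)·DIC
At pH 7.41: [H⁺]/K1 = 10^-1.38 = 0.041687, K2/[H⁺] = 10^-1.83 = 0.014791
α₁ = 1/(1 + 0.041687 + 0.014791) = 1/1.0565 = 0.9465; α₂ = α₁·K2/[H⁺] = 0.01400
α₁ + 2α₂ = 0.9745
CA = 0.9745 × 2.20 = 2.14 mmol/kg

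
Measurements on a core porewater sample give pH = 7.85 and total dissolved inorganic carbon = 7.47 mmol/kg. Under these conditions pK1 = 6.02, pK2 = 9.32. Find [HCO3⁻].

[HCO3⁻] = 7.12 mmol/kg

α₁ = 1 / (1 + [H⁺]/K1 + K2/[H⁺]) = 1 / (1 + 10^-1.83 + 10^-1.47)
   = 1 / (1 + 0.014791 + 0.033884) = 1/1.0487 = 0.9536
[HCO3⁻] = α₁ × DIC = 0.9536 × 7.47 = 7.12 mmol/kg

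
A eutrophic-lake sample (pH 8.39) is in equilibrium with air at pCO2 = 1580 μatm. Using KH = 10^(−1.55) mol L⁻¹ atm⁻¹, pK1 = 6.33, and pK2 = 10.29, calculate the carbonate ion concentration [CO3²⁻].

[CO2*] = KH · pCO2 = 10^(−1.55) × 1580×10^-6 = 4.453×10^-5 mol/L
α₀ = 1/(1 + K1/[H⁺] + K1K2/[H⁺]²) = 1/(1 + 10^+2.06 + 10^+0.16) = 0.008528
DIC = [CO2*]/α₀ = 4.453×10^-5 / 0.008528 = 5.222 mmol/L
[CO3²⁻] = α₂·DIC; α₂ = 0.01233, so [CO3²⁻] = 0.01233 × 5.222 = 0.0644 mmol/L

[CO3²⁻] = 0.0644 mmol/L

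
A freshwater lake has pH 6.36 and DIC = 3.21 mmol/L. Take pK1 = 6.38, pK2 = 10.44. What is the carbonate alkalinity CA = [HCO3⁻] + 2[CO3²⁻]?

CA = 1.57 mmol/L

CA = [HCO3⁻] + 2[CO3²⁻] = (α₁ + 2α₂)·DIC
At pH 6.36: [H⁺]/K1 = 10^0.02 = 1.0471, K2/[H⁺] = 10^-4.08 = 8.3176×10^-5
α₁ = 1/(1 + 1.0471 + 8.3176×10^-5) = 1/2.0472 = 0.4885; α₂ = α₁·K2/[H⁺] = 4.063×10^-5
α₁ + 2α₂ = 0.4886
CA = 0.4886 × 3.21 = 1.57 mmol/L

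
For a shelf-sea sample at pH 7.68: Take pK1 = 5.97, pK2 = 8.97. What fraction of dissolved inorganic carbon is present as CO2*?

α₀ = 1 / (1 + K1/[H⁺] + K1K2/[H⁺]²) = 1 / (1 + 10^+1.71 + 10^+0.42)
   = 1 / (1 + 51.286 + 2.6303) = 1/54.916 = 0.01821

α₀ = 0.0182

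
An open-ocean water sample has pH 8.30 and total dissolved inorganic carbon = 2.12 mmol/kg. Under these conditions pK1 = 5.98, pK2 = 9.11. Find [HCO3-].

α₁ = 1 / (1 + [H⁺]/K1 + K2/[H⁺]) = 1 / (1 + 10^-2.32 + 10^-0.81)
   = 1 / (1 + 0.0047863 + 0.15488) = 1/1.1597 = 0.8623
[HCO3⁻] = α₁ × DIC = 0.8623 × 2.12 = 1.83 mmol/kg

[HCO3⁻] = 1.83 mmol/kg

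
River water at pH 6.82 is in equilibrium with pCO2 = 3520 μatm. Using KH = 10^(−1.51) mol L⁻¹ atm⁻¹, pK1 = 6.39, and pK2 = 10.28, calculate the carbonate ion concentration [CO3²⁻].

[CO3²⁻] = 0.102 μmol/L

[CO2*] = KH · pCO2 = 10^(−1.51) × 3520×10^-6 = 1.088×10^-4 mol/L
α₀ = 1/(1 + K1/[H⁺] + K1K2/[H⁺]²) = 1/(1 + 10^+0.43 + 10^-3.03) = 0.2708
DIC = [CO2*]/α₀ = 1.088×10^-4 / 0.2708 = 0.4017 mmol/L
[CO3²⁻] = α₂·DIC; α₂ = 0.0002527, so [CO3²⁻] = 0.0002527 × 0.4017 = 0.000102 mmol/L = 0.102 μmol/L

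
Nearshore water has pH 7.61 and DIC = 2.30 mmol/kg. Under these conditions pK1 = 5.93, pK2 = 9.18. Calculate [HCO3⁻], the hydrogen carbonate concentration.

[HCO3⁻] = 2.20 mmol/kg

α₁ = 1 / (1 + [H⁺]/K1 + K2/[H⁺]) = 1 / (1 + 10^-1.68 + 10^-1.57)
   = 1 / (1 + 0.020893 + 0.026915) = 1/1.0478 = 0.9544
[HCO3⁻] = α₁ × DIC = 0.9544 × 2.30 = 2.20 mmol/kg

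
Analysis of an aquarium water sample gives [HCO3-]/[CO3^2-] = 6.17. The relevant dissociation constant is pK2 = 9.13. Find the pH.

pH = 8.34

From K2 = [H⁺][CO3^2-]/[HCO3-]:  pH = pK2 − log₁₀([HCO3-]/[CO3^2-])
log₁₀(6.17) = +0.790
pH = 9.13 − (+0.790) = 8.34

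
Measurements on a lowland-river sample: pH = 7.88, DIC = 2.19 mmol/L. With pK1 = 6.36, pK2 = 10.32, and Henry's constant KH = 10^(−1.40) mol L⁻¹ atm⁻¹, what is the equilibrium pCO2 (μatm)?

α₀ = 1 / (1 + K1/[H⁺] + K1K2/[H⁺]²) = 1 / (1 + 10^+1.52 + 10^-0.92)
   = 1 / (1 + 33.113 + 0.12023) = 1/34.233 = 0.02921
[CO2*] = α₀ × DIC = 0.02921 × 2.19 = 0.06397 mmol/L
pCO2 = [CO2*]/KH = 6.397×10^-5 / 3.981×10^-2 = 1610 μatm

pCO2 = 1610 μatm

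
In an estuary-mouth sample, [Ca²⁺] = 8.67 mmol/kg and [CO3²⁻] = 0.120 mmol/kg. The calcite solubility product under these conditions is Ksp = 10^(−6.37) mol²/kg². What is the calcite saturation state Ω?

Ω = 2.44

Ksp = 10^(−6.37) = 4.266×10^-7
Ω = [Ca²⁺][CO3²⁻]/Ksp = (8.67×10^-3)(0.120×10^-3) / 4.266×10^-7 = 2.44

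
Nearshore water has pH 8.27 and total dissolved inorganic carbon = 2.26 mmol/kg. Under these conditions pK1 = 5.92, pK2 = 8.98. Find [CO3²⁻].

α₂ = 1 / (1 + [H⁺]/K2 + [H⁺]²/(K1K2)) = 1 / (1 + 10^+0.71 + 10^-1.64)
   = 1 / (1 + 5.1286 + 0.022909) = 1/6.1515 = 0.1626
[CO3²⁻] = α₂ × DIC = 0.1626 × 2.26 = 0.367 mmol/kg

[CO3²⁻] = 0.367 mmol/kg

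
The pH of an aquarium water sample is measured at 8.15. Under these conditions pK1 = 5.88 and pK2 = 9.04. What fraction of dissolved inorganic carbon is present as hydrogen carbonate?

α₁ = 0.882

α₁ = 1 / (1 + [H⁺]/K1 + K2/[H⁺]) = 1 / (1 + 10^-2.27 + 10^-0.89)
   = 1 / (1 + 0.0053703 + 0.12882) = 1/1.1342 = 0.8817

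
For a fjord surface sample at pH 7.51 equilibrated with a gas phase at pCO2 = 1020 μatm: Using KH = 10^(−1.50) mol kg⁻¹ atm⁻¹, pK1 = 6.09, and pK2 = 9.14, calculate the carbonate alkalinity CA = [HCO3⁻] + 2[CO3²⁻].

[CO2*] = KH · pCO2 = 10^(−1.50) × 1020×10^-6 = 3.226×10^-5 mol/kg
α₀ = 1/(1 + K1/[H⁺] + K1K2/[H⁺]²) = 1/(1 + 10^+1.42 + 10^-0.21) = 0.03582
DIC = [CO2*]/α₀ = 3.226×10^-5 / 0.03582 = 0.9005 mmol/kg
CA = (α₁ + 2α₂)·DIC = (0.9421 + 2×0.02208) × 0.9005 = 0.888 mmol/kg

CA = 0.888 mmol/kg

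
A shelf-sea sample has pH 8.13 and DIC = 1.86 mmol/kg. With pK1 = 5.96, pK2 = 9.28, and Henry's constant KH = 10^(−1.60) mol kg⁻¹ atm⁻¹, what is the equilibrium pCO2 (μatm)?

α₀ = 1 / (1 + K1/[H⁺] + K1K2/[H⁺]²) = 1 / (1 + 10^+2.17 + 10^+1.02)
   = 1 / (1 + 147.91 + 10.471) = 1/159.38 = 0.006274
[CO2*] = α₀ × DIC = 0.006274 × 1.86 = 0.01167 mmol/kg = 11.67 μmol/kg
pCO2 = [CO2*]/KH = 1.167×10^-5 / 2.512×10^-2 = 465 μatm

pCO2 = 465 μatm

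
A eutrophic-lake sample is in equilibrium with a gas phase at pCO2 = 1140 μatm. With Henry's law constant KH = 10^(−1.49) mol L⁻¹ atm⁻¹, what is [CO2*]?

[CO2*] = 36.9 μmol/L

KH = 10^(−1.49) = 3.236×10^-2 mol L⁻¹ atm⁻¹
[CO2*] = KH · pCO2 = 3.236×10^-2 × 1140×10^-6 atm = 3.69×10^-5 mol/L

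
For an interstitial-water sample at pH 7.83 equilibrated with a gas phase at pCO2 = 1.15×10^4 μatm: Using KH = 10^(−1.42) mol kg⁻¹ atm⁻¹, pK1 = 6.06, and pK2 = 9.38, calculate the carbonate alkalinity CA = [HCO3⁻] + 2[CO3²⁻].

[CO2*] = KH · pCO2 = 10^(−1.42) × 1.15×10^4×10^-6 = 4.372×10^-4 mol/kg
α₀ = 1/(1 + K1/[H⁺] + K1K2/[H⁺]²) = 1/(1 + 10^+1.77 + 10^+0.22) = 0.01625
DIC = [CO2*]/α₀ = 4.372×10^-4 / 0.01625 = 26.91 mmol/kg
CA = (α₁ + 2α₂)·DIC = (0.9568 + 2×0.02697) × 26.91 = 27.2 mmol/kg

CA = 27.2 mmol/kg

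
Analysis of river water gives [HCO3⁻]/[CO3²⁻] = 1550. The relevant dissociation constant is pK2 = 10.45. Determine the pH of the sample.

pH = 7.26

From K2 = [H⁺][CO3²⁻]/[HCO3⁻]:  pH = pK2 − log₁₀([HCO3⁻]/[CO3²⁻])
log₁₀(1550) = +3.190
pH = 10.45 − (+3.190) = 7.26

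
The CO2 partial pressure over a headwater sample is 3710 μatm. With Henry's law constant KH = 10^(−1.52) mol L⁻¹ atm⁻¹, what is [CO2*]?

KH = 10^(−1.52) = 3.020×10^-2 mol L⁻¹ atm⁻¹
[CO2*] = KH · pCO2 = 3.020×10^-2 × 3710×10^-6 atm = 1.12×10^-4 mol/L

[CO2*] = 112 μmol/L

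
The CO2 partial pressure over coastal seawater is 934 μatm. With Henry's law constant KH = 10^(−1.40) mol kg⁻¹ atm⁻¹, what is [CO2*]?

KH = 10^(−1.40) = 3.981×10^-2 mol kg⁻¹ atm⁻¹
[CO2*] = KH · pCO2 = 3.981×10^-2 × 934×10^-6 atm = 3.72×10^-5 mol/kg

[CO2*] = 37.2 μmol/kg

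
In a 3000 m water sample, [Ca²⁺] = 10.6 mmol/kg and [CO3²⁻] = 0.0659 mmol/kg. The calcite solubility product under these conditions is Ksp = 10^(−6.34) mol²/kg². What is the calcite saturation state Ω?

Ksp = 10^(−6.34) = 4.571×10^-7
Ω = [Ca²⁺][CO3²⁻]/Ksp = (10.6×10^-3)(0.0659×10^-3) / 4.571×10^-7 = 1.53

Ω = 1.53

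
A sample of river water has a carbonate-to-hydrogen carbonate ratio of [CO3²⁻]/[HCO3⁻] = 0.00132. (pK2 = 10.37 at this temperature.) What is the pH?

pH = 7.49

From K2 = [H⁺][CO3²⁻]/[HCO3⁻]:  pH = pK2 + log₁₀([CO3²⁻]/[HCO3⁻])
log₁₀(0.00132) = -2.879
pH = 10.37 + (-2.879) = 7.49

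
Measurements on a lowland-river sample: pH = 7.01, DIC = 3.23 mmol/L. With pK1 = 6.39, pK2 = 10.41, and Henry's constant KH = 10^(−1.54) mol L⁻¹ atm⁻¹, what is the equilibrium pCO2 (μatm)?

α₀ = 1 / (1 + K1/[H⁺] + K1K2/[H⁺]²) = 1 / (1 + 10^+0.62 + 10^-2.78)
   = 1 / (1 + 4.1687 + 0.0016596) = 1/5.1704 = 0.1934
[CO2*] = α₀ × DIC = 0.1934 × 3.23 = 0.6247 mmol/L
pCO2 = [CO2*]/KH = 6.247×10^-4 / 2.884×10^-2 = 2.17×10^4 μatm

pCO2 = 2.17×10^4 μatm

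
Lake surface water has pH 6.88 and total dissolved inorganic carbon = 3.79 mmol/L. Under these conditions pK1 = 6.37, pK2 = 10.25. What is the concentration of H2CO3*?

[CO2*] = 0.894 mmol/L

α₀ = 1 / (1 + K1/[H⁺] + K1K2/[H⁺]²) = 1 / (1 + 10^+0.51 + 10^-2.86)
   = 1 / (1 + 3.2359 + 0.0013804) = 1/4.2373 = 0.2360
[CO2*] = α₀ × DIC = 0.2360 × 3.79 = 0.894 mmol/L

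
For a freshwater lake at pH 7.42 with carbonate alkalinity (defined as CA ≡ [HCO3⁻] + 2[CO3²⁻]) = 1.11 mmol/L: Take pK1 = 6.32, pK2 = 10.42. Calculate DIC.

CA = [HCO3⁻] + 2[CO3²⁻] = (α₁ + 2α₂)·DIC
At pH 7.42: [H⁺]/K1 = 10^-1.10 = 0.079433, K2/[H⁺] = 10^-3.00 = 0.0010000
α₁ = 1/(1 + 0.079433 + 0.0010000) = 1/1.0804 = 0.9256; α₂ = α₁·K2/[H⁺] = 0.0009256
α₁ + 2α₂ = 0.9274
DIC = CA / (α₁ + 2α₂) = 1.11 / 0.9274 = 1.20 mmol/L

DIC = 1.20 mmol/L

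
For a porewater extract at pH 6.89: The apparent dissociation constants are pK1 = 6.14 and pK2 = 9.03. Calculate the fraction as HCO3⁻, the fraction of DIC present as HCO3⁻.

α₁ = 0.844

α₁ = 1 / (1 + [H⁺]/K1 + K2/[H⁺]) = 1 / (1 + 10^-0.75 + 10^-2.14)
   = 1 / (1 + 0.17783 + 0.0072444) = 1/1.1851 = 0.8438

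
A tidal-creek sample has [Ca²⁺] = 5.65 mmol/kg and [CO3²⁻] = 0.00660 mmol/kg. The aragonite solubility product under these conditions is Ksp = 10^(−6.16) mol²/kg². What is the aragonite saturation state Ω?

Ω = 0.0539

Ksp = 10^(−6.16) = 6.918×10^-7
Ω = [Ca²⁺][CO3²⁻]/Ksp = (5.65×10^-3)(0.00660×10^-3) / 6.918×10^-7 = 0.0539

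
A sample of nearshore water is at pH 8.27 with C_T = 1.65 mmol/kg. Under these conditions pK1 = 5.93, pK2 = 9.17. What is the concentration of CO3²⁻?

α₂ = 1 / (1 + [H⁺]/K2 + [H⁺]²/(K1K2)) = 1 / (1 + 10^+0.90 + 10^-1.44)
   = 1 / (1 + 7.9433 + 0.036308) = 1/8.9796 = 0.1114
[CO3²⁻] = α₂ × DIC = 0.1114 × 1.65 = 0.184 mmol/kg

[CO3²⁻] = 0.184 mmol/kg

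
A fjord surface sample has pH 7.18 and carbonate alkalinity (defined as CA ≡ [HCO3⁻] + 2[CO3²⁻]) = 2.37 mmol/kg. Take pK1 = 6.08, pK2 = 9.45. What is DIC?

CA = [HCO3⁻] + 2[CO3²⁻] = (α₁ + 2α₂)·DIC
At pH 7.18: [H⁺]/K1 = 10^-1.10 = 0.079433, K2/[H⁺] = 10^-2.27 = 0.0053703
α₁ = 1/(1 + 0.079433 + 0.0053703) = 1/1.0848 = 0.9218; α₂ = α₁·K2/[H⁺] = 0.004951
α₁ + 2α₂ = 0.9317
DIC = CA / (α₁ + 2α₂) = 2.37 / 0.9317 = 2.54 mmol/kg

DIC = 2.54 mmol/kg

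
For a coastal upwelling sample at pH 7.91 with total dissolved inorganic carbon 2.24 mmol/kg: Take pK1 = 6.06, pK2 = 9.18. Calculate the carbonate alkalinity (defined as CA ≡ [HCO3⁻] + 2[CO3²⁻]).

CA = [HCO3⁻] + 2[CO3²⁻] = (α₁ + 2α₂)·DIC
At pH 7.91: [H⁺]/K1 = 10^-1.85 = 0.014125, K2/[H⁺] = 10^-1.27 = 0.053703
α₁ = 1/(1 + 0.014125 + 0.053703) = 1/1.0678 = 0.9365; α₂ = α₁·K2/[H⁺] = 0.05029
α₁ + 2α₂ = 1.0371
CA = 1.0371 × 2.24 = 2.32 mmol/kg

CA = 2.32 mmol/kg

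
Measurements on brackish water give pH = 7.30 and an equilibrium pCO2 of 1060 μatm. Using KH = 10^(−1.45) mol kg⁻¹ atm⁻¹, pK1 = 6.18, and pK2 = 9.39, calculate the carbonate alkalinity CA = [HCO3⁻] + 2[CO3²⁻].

[CO2*] = KH · pCO2 = 10^(−1.45) × 1060×10^-6 = 3.761×10^-5 mol/kg
α₀ = 1/(1 + K1/[H⁺] + K1K2/[H⁺]²) = 1/(1 + 10^+1.12 + 10^-0.97) = 0.06998
DIC = [CO2*]/α₀ = 3.761×10^-5 / 0.06998 = 0.5374 mmol/kg
CA = (α₁ + 2α₂)·DIC = (0.9225 + 2×0.007499) × 0.5374 = 0.504 mmol/kg

CA = 0.504 mmol/kg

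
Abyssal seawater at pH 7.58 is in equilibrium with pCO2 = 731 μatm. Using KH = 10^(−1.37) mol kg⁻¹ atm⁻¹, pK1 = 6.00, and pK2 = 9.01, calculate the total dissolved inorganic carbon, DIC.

DIC = 1.26 mmol/kg

[CO2*] = KH · pCO2 = 10^(−1.37) × 731×10^-6 = 3.118×10^-5 mol/kg
α₀ = 1/(1 + K1/[H⁺] + K1K2/[H⁺]²) = 1/(1 + 10^+1.58 + 10^+0.15) = 0.02473
DIC = [CO2*]/α₀ = 3.118×10^-5 / 0.02473 = 1.26 mmol/kg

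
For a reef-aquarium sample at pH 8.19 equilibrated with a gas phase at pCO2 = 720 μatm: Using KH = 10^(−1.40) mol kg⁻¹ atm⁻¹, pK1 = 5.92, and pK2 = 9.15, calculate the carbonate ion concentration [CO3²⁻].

[CO2*] = KH · pCO2 = 10^(−1.40) × 720×10^-6 = 2.866×10^-5 mol/kg
α₀ = 1/(1 + K1/[H⁺] + K1K2/[H⁺]²) = 1/(1 + 10^+2.27 + 10^+1.31) = 0.004816
DIC = [CO2*]/α₀ = 2.866×10^-5 / 0.004816 = 5.951 mmol/kg
[CO3²⁻] = α₂·DIC; α₂ = 0.09834, so [CO3²⁻] = 0.09834 × 5.951 = 0.585 mmol/kg

[CO3²⁻] = 0.585 mmol/kg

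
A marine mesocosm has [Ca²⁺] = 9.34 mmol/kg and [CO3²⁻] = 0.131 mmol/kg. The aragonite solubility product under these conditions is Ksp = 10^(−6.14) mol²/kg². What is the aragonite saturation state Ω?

Ksp = 10^(−6.14) = 7.244×10^-7
Ω = [Ca²⁺][CO3²⁻]/Ksp = (9.34×10^-3)(0.131×10^-3) / 7.244×10^-7 = 1.69

Ω = 1.69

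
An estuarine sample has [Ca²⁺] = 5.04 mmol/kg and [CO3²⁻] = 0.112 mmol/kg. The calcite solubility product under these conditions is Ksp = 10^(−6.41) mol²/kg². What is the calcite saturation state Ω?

Ksp = 10^(−6.41) = 3.890×10^-7
Ω = [Ca²⁺][CO3²⁻]/Ksp = (5.04×10^-3)(0.112×10^-3) / 3.890×10^-7 = 1.45

Ω = 1.45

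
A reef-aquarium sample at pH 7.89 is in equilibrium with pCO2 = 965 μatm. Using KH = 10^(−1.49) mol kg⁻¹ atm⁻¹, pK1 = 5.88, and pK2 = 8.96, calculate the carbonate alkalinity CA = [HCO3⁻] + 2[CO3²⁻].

CA = 3.74 mmol/kg

[CO2*] = KH · pCO2 = 10^(−1.49) × 965×10^-6 = 3.123×10^-5 mol/kg
α₀ = 1/(1 + K1/[H⁺] + K1K2/[H⁺]²) = 1/(1 + 10^+2.01 + 10^+0.94) = 0.008925
DIC = [CO2*]/α₀ = 3.123×10^-5 / 0.008925 = 3.499 mmol/kg
CA = (α₁ + 2α₂)·DIC = (0.9133 + 2×0.07774) × 3.499 = 3.74 mmol/kg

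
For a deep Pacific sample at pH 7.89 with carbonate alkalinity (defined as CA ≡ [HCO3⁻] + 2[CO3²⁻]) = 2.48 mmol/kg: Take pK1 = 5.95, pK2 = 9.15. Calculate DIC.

DIC = 2.38 mmol/kg

CA = [HCO3⁻] + 2[CO3²⁻] = (α₁ + 2α₂)·DIC
At pH 7.89: [H⁺]/K1 = 10^-1.94 = 0.011482, K2/[H⁺] = 10^-1.26 = 0.054954
α₁ = 1/(1 + 0.011482 + 0.054954) = 1/1.0664 = 0.9377; α₂ = α₁·K2/[H⁺] = 0.05153
α₁ + 2α₂ = 1.0408
DIC = CA / (α₁ + 2α₂) = 2.48 / 1.0408 = 2.38 mmol/kg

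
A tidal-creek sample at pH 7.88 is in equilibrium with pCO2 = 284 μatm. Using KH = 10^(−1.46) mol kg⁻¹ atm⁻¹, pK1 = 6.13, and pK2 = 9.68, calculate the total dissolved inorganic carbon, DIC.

[CO2*] = KH · pCO2 = 10^(−1.46) × 284×10^-6 = 9.847×10^-6 mol/kg
α₀ = 1/(1 + K1/[H⁺] + K1K2/[H⁺]²) = 1/(1 + 10^+1.75 + 10^-0.05) = 0.01720
DIC = [CO2*]/α₀ = 9.847×10^-6 / 0.01720 = 0.572 mmol/kg

DIC = 0.572 mmol/kg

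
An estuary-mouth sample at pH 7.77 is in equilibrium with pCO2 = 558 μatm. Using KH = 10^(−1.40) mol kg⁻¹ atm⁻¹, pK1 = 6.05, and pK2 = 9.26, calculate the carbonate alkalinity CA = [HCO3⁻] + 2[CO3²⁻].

[CO2*] = KH · pCO2 = 10^(−1.40) × 558×10^-6 = 2.221×10^-5 mol/kg
α₀ = 1/(1 + K1/[H⁺] + K1K2/[H⁺]²) = 1/(1 + 10^+1.72 + 10^+0.23) = 0.01812
DIC = [CO2*]/α₀ = 2.221×10^-5 / 0.01812 = 1.226 mmol/kg
CA = (α₁ + 2α₂)·DIC = (0.9511 + 2×0.03078) × 1.226 = 1.24 mmol/kg

CA = 1.24 mmol/kg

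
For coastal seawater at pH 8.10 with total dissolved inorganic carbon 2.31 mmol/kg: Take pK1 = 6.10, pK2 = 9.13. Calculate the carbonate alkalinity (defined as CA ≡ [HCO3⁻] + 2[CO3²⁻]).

CA = 2.48 mmol/kg

CA = [HCO3⁻] + 2[CO3²⁻] = (α₁ + 2α₂)·DIC
At pH 8.10: [H⁺]/K1 = 10^-2.00 = 0.010000, K2/[H⁺] = 10^-1.03 = 0.093325
α₁ = 1/(1 + 0.010000 + 0.093325) = 1/1.1033 = 0.9064; α₂ = α₁·K2/[H⁺] = 0.08459
α₁ + 2α₂ = 1.0755
CA = 1.0755 × 2.31 = 2.48 mmol/kg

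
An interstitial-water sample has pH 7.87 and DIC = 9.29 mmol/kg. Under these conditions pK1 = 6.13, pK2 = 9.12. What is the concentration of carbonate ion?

[CO3²⁻] = 0.486 mmol/kg

α₂ = 1 / (1 + [H⁺]/K2 + [H⁺]²/(K1K2)) = 1 / (1 + 10^+1.25 + 10^-0.49)
   = 1 / (1 + 17.783 + 0.32359) = 1/19.106 = 0.05234
[CO3²⁻] = α₂ × DIC = 0.05234 × 9.29 = 0.486 mmol/kg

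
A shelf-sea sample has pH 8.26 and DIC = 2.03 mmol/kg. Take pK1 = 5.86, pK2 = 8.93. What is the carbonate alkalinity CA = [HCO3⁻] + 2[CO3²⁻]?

CA = 2.38 mmol/kg

CA = [HCO3⁻] + 2[CO3²⁻] = (α₁ + 2α₂)·DIC
At pH 8.26: [H⁺]/K1 = 10^-2.40 = 0.0039811, K2/[H⁺] = 10^-0.67 = 0.21380
α₁ = 1/(1 + 0.0039811 + 0.21380) = 1/1.2178 = 0.8212; α₂ = α₁·K2/[H⁺] = 0.1756
α₁ + 2α₂ = 1.1723
CA = 1.1723 × 2.03 = 2.38 mmol/kg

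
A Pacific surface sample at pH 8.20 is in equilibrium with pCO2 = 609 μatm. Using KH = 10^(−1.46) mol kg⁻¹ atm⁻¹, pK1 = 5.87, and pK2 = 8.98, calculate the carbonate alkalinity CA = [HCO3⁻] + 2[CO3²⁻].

CA = 6.01 mmol/kg

[CO2*] = KH · pCO2 = 10^(−1.46) × 609×10^-6 = 2.112×10^-5 mol/kg
α₀ = 1/(1 + K1/[H⁺] + K1K2/[H⁺]²) = 1/(1 + 10^+2.33 + 10^+1.55) = 0.003996
DIC = [CO2*]/α₀ = 2.112×10^-5 / 0.003996 = 5.285 mmol/kg
CA = (α₁ + 2α₂)·DIC = (0.8542 + 2×0.1418) × 5.285 = 6.01 mmol/kg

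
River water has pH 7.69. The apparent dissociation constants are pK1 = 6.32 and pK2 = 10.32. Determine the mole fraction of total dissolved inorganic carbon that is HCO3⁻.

α₁ = 0.957

α₁ = 1 / (1 + [H⁺]/K1 + K2/[H⁺]) = 1 / (1 + 10^-1.37 + 10^-2.63)
   = 1 / (1 + 0.042658 + 0.0023442) = 1/1.0450 = 0.9569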